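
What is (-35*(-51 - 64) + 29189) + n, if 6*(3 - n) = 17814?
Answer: 30248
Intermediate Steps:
n = -2966 (n = 3 - ⅙*17814 = 3 - 2969 = -2966)
(-35*(-51 - 64) + 29189) + n = (-35*(-51 - 64) + 29189) - 2966 = (-35*(-115) + 29189) - 2966 = (4025 + 29189) - 2966 = 33214 - 2966 = 30248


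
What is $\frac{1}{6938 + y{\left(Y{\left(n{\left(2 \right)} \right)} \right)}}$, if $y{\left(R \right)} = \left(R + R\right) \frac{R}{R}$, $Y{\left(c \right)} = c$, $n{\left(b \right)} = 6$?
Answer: $\frac{1}{6950} \approx 0.00014388$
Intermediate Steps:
$y{\left(R \right)} = 2 R$ ($y{\left(R \right)} = 2 R 1 = 2 R$)
$\frac{1}{6938 + y{\left(Y{\left(n{\left(2 \right)} \right)} \right)}} = \frac{1}{6938 + 2 \cdot 6} = \frac{1}{6938 + 12} = \frac{1}{6950}$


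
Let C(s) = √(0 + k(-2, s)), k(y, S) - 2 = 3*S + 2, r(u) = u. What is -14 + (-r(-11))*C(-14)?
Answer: -14 + 11*I*√38 ≈ -14.0 + 67.809*I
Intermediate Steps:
k(y, S) = 4 + 3*S (k(y, S) = 2 + (3*S + 2) = 2 + (2 + 3*S) = 4 + 3*S)
C(s) = √(4 + 3*s) (C(s) = √(0 + (4 + 3*s)) = √(4 + 3*s))
-14 + (-r(-11))*C(-14) = -14 + (-1*(-11))*√(4 + 3*(-14)) = -14 + 11*√(4 - 42) = -14 + 11*√(-38) = -14 + 11*(I*√38) = -14 + 11*I*√38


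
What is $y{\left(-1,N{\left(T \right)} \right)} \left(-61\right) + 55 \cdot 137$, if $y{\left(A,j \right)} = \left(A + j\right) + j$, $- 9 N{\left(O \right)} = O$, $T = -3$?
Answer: $\frac{22666}{3} \approx 7555.3$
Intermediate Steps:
$N{\left(O \right)} = - \frac{O}{9}$
$y{\left(A,j \right)} = A + 2 j$
$y{\left(-1,N{\left(T \right)} \right)} \left(-61\right) + 55 \cdot 137 = \left(-1 + 2 \left(\left(- \frac{1}{9}\right) \left(-3\right)\right)\right) \left(-61\right) + 55 \cdot 137 = \left(-1 + 2 \cdot \frac{1}{3}\right) \left(-61\right) + 7535 = \left(-1 + \frac{2}{3}\right) \left(-61\right) + 7535 = \left(- \frac{1}{3}\right) \left(-61\right) + 7535 = \frac{61}{3} + 7535 = \frac{22666}{3}$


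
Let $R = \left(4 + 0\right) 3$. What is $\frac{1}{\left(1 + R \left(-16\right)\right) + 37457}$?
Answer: $\frac{1}{37266} \approx 2.6834 \cdot 10^{-5}$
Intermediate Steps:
$R = 12$ ($R = 4 \cdot 3 = 12$)
$\frac{1}{\left(1 + R \left(-16\right)\right) + 37457} = \frac{1}{\left(1 + 12 \left(-16\right)\right) + 37457} = \frac{1}{\left(1 - 192\right) + 37457} = \frac{1}{-191 + 37457} = \frac{1}{37266}$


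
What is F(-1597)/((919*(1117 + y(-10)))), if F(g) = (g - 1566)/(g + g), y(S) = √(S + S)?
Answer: 3533071/3662382759774 - 3163*I*√5/1831191379887 ≈ 9.6469e-7 - 3.8623e-9*I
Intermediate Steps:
y(S) = √2*√S (y(S) = √(2*S) = √2*√S)
F(g) = (-1566 + g)/(2*g) (F(g) = (-1566 + g)/((2*g)) = (-1566 + g)*(1/(2*g)) = (-1566 + g)/(2*g))
F(-1597)/((919*(1117 + y(-10)))) = ((½)*(-1566 - 1597)/(-1597))/((919*(1117 + √2*√(-10)))) = ((½)*(-1/1597)*(-3163))/((919*(1117 + √2*(I*√10)))) = 3163/(3194*((919*(1117 + 2*I*√5)))) = 3163/(3194*(1026523 + 1838*I*√5))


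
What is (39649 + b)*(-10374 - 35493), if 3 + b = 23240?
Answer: -2884392162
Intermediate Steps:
b = 23237 (b = -3 + 23240 = 23237)
(39649 + b)*(-10374 - 35493) = (39649 + 23237)*(-10374 - 35493) = 62886*(-45867) = -2884392162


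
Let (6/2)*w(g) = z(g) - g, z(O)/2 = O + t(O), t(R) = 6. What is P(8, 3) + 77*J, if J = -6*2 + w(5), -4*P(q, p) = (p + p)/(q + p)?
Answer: -32195/66 ≈ -487.80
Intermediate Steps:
P(q, p) = -p/(2*(p + q)) (P(q, p) = -(p + p)/(4*(q + p)) = -2*p/(4*(p + q)) = -p/(2*(p + q)))
z(O) = 12 + 2*O (z(O) = 2*(O + 6) = 2*(6 + O) = 12 + 2*O)
w(g) = 4 + g/3 (w(g) = ((12 + 2*g) - g)/3 = (12 + g)/3 = 4 + g/3)
J = -19/3 (J = -6*2 + (4 + (⅓)*5) = -12 + (4 + 5/3) = -12 + 17/3 = -19/3 ≈ -6.3333)
P(8, 3) + 77*J = -1*3/(2*3 + 2*8) + 77*(-19/3) = -1*3/(6 + 16) - 1463/3 = -1*3/22 - 1463/3 = -1*3*1/22 - 1463/3 = -3/22 - 1463/3 = -32195/66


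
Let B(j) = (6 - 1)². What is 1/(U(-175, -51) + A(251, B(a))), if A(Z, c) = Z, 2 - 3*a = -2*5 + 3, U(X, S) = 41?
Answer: 1/292 ≈ 0.0034247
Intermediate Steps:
a = 3 (a = ⅔ - (-2*5 + 3)/3 = ⅔ - (-10 + 3)/3 = ⅔ - ⅓*(-7) = ⅔ + 7/3 = 3)
B(j) = 25 (B(j) = 5² = 25)
1/(U(-175, -51) + A(251, B(a))) = 1/(41 + 251) = 1/292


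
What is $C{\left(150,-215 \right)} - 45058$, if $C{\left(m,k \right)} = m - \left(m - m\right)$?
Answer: $-44908$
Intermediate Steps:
$C{\left(m,k \right)} = m$ ($C{\left(m,k \right)} = m - 0 = m + 0 = m$)
$C{\left(150,-215 \right)} - 45058 = 150 - 45058 = -44908$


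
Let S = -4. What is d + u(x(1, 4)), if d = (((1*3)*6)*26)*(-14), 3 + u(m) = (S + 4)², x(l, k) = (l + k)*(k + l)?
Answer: -6555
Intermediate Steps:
x(l, k) = (k + l)² (x(l, k) = (k + l)*(k + l) = (k + l)²)
u(m) = -3 (u(m) = -3 + (-4 + 4)² = -3 + 0² = -3 + 0 = -3)
d = -6552 (d = ((3*6)*26)*(-14) = (18*26)*(-14) = 468*(-14) = -6552)
d + u(x(1, 4)) = -6552 - 3 = -6555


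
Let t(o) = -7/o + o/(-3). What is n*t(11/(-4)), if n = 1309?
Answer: 54383/12 ≈ 4531.9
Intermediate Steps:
t(o) = -7/o - o/3 (t(o) = -7/o + o*(-⅓) = -7/o - o/3)
n*t(11/(-4)) = 1309*(-7/(11/(-4)) - 11/(3*(-4))) = 1309*(-7/(11*(-¼)) - 11*(-1)/(3*4)) = 1309*(-7/(-11/4) - ⅓*(-11/4)) = 1309*(-7*(-4/11) + 11/12) = 1309*(28/11 + 11/12) = 1309*(457/132) = 54383/12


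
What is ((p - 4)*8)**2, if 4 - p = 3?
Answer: 576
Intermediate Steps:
p = 1 (p = 4 - 1*3 = 4 - 3 = 1)
((p - 4)*8)**2 = ((1 - 4)*8)**2 = (-3*8)**2 = (-24)**2 = 576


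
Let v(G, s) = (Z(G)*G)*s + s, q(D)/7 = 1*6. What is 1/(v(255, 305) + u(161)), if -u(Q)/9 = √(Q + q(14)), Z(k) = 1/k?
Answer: 610/355657 + 9*√203/355657 ≈ 0.0020757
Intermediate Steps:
q(D) = 42 (q(D) = 7*(1*6) = 7*6 = 42)
v(G, s) = 2*s (v(G, s) = (G/G)*s + s = 1*s + s = s + s = 2*s)
u(Q) = -9*√(42 + Q) (u(Q) = -9*√(Q + 42) = -9*√(42 + Q))
1/(v(255, 305) + u(161)) = 1/(2*305 - 9*√(42 + 161)) = 1/(610 - 9*√203)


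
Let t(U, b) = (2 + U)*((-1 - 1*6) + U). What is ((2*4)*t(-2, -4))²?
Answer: 0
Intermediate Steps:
t(U, b) = (-7 + U)*(2 + U) (t(U, b) = (2 + U)*((-1 - 6) + U) = (2 + U)*(-7 + U) = (-7 + U)*(2 + U))
((2*4)*t(-2, -4))² = ((2*4)*(-14 + (-2)² - 5*(-2)))² = (8*(-14 + 4 + 10))² = (8*0)² = 0² = 0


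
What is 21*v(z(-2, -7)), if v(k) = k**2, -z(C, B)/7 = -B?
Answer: 50421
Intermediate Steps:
z(C, B) = 7*B (z(C, B) = -(-7)*B = 7*B)
21*v(z(-2, -7)) = 21*(7*(-7))**2 = 21*(-49)**2 = 21*2401 = 50421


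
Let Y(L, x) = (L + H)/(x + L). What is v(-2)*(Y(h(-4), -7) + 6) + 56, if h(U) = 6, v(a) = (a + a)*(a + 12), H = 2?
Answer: 136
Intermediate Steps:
v(a) = 2*a*(12 + a) (v(a) = (2*a)*(12 + a) = 2*a*(12 + a))
Y(L, x) = (2 + L)/(L + x) (Y(L, x) = (L + 2)/(x + L) = (2 + L)/(L + x))
v(-2)*(Y(h(-4), -7) + 6) + 56 = (2*(-2)*(12 - 2))*((2 + 6)/(6 - 7) + 6) + 56 = (2*(-2)*10)*(8/(-1) + 6) + 56 = -40*(-1*8 + 6) + 56 = -40*(-8 + 6) + 56 = -40*(-2) + 56 = 80 + 56 = 136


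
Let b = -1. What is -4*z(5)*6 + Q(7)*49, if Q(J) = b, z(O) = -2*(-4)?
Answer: -241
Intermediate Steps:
z(O) = 8
Q(J) = -1
-4*z(5)*6 + Q(7)*49 = -4*8*6 - 1*49 = -32*6 - 49 = -192 - 49 = -241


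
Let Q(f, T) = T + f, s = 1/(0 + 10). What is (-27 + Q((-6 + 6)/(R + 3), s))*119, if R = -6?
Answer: -32011/10 ≈ -3201.1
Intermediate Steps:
s = ⅒ (s = 1/10 = ⅒ ≈ 0.10000)
(-27 + Q((-6 + 6)/(R + 3), s))*119 = (-27 + (⅒ + (-6 + 6)/(-6 + 3)))*119 = (-27 + (⅒ + 0/(-3)))*119 = (-27 + (⅒ + 0*(-⅓)))*119 = (-27 + (⅒ + 0))*119 = (-27 + ⅒)*119 = -269/10*119 = -32011/10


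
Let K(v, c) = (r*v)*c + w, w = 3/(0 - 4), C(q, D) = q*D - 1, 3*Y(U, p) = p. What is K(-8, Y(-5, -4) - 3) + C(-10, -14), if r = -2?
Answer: 827/12 ≈ 68.917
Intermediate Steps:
Y(U, p) = p/3
C(q, D) = -1 + D*q (C(q, D) = D*q - 1 = -1 + D*q)
w = -¾ (w = 3/(-4) = 3*(-¼) = -¾ ≈ -0.75000)
K(v, c) = -¾ - 2*c*v (K(v, c) = (-2*v)*c - ¾ = -2*c*v - ¾ = -¾ - 2*c*v)
K(-8, Y(-5, -4) - 3) + C(-10, -14) = (-¾ - 2*((⅓)*(-4) - 3)*(-8)) + (-1 - 14*(-10)) = (-¾ - 2*(-4/3 - 3)*(-8)) + (-1 + 140) = (-¾ - 2*(-13/3)*(-8)) + 139 = (-¾ - 208/3) + 139 = -841/12 + 139 = 827/12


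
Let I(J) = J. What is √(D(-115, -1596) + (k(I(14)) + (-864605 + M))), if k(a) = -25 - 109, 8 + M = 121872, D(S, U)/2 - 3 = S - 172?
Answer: I*√743443 ≈ 862.23*I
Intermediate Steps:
D(S, U) = -338 + 2*S (D(S, U) = 6 + 2*(S - 172) = 6 + 2*(-172 + S) = 6 + (-344 + 2*S) = -338 + 2*S)
M = 121864 (M = -8 + 121872 = 121864)
k(a) = -134
√(D(-115, -1596) + (k(I(14)) + (-864605 + M))) = √((-338 + 2*(-115)) + (-134 + (-864605 + 121864))) = √((-338 - 230) + (-134 - 742741)) = √(-568 - 742875) = √(-743443) = I*√743443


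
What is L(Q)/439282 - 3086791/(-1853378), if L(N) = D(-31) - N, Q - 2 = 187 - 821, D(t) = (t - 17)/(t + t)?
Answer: 21035739654385/12619411716238 ≈ 1.6669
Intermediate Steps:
D(t) = (-17 + t)/(2*t) (D(t) = (-17 + t)/((2*t)) = (-17 + t)*(1/(2*t)) = (-17 + t)/(2*t))
Q = -632 (Q = 2 + (187 - 821) = 2 - 634 = -632)
L(N) = 24/31 - N (L(N) = (½)*(-17 - 31)/(-31) - N = (½)*(-1/31)*(-48) - N = 24/31 - N)
L(Q)/439282 - 3086791/(-1853378) = (24/31 - 1*(-632))/439282 - 3086791/(-1853378) = (24/31 + 632)*(1/439282) - 3086791*(-1/1853378) = (19616/31)*(1/439282) + 3086791/1853378 = 9808/6808871 + 3086791/1853378 = 21035739654385/12619411716238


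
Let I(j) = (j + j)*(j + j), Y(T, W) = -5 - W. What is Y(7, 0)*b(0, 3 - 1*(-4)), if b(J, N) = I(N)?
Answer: -980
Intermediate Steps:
I(j) = 4*j**2 (I(j) = (2*j)*(2*j) = 4*j**2)
b(J, N) = 4*N**2
Y(7, 0)*b(0, 3 - 1*(-4)) = (-5 - 1*0)*(4*(3 - 1*(-4))**2) = (-5 + 0)*(4*(3 + 4)**2) = -20*7**2 = -20*49 = -5*196 = -980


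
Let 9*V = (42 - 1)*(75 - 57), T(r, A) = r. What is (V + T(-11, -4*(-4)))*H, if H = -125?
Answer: -8875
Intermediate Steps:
V = 82 (V = ((42 - 1)*(75 - 57))/9 = (41*18)/9 = (⅑)*738 = 82)
(V + T(-11, -4*(-4)))*H = (82 - 11)*(-125) = 71*(-125) = -8875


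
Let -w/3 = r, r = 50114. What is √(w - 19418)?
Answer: 4*I*√10610 ≈ 412.02*I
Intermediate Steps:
w = -150342 (w = -3*50114 = -150342)
√(w - 19418) = √(-150342 - 19418) = √(-169760) = 4*I*√10610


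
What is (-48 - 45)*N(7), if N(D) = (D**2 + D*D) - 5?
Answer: -8649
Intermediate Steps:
N(D) = -5 + 2*D**2 (N(D) = (D**2 + D**2) - 5 = 2*D**2 - 5 = -5 + 2*D**2)
(-48 - 45)*N(7) = (-48 - 45)*(-5 + 2*7**2) = -93*(-5 + 2*49) = -93*(-5 + 98) = -93*93 = -8649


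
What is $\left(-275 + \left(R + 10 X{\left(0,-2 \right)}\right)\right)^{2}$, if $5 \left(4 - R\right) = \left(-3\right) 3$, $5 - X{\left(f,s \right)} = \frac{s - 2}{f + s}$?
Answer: $\frac{1430416}{25} \approx 57217.0$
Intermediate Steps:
$X{\left(f,s \right)} = 5 - \frac{-2 + s}{f + s}$ ($X{\left(f,s \right)} = 5 - \frac{s - 2}{f + s} = 5 - \frac{-2 + s}{f + s}$)
$R = \frac{29}{5}$ ($R = 4 - \frac{\left(-3\right) 3}{5} = 4 - - \frac{9}{5} = 4 + \frac{9}{5} = \frac{29}{5} \approx 5.8$)
$\left(-275 + \left(R + 10 X{\left(0,-2 \right)}\right)\right)^{2} = \left(-275 + \left(\frac{29}{5} + 10 \frac{2 + 4 \left(-2\right) + 5 \cdot 0}{0 - 2}\right)\right)^{2} = \left(-275 + \left(\frac{29}{5} + 10 \frac{2 - 8 + 0}{-2}\right)\right)^{2} = \left(-275 + \left(\frac{29}{5} + 10 \left(\left(- \frac{1}{2}\right) \left(-6\right)\right)\right)\right)^{2} = \left(-275 + \left(\frac{29}{5} + 10 \cdot 3\right)\right)^{2} = \left(-275 + \left(\frac{29}{5} + 30\right)\right)^{2} = \left(-275 + \frac{179}{5}\right)^{2} = \left(- \frac{1196}{5}\right)^{2} = \frac{1430416}{25}$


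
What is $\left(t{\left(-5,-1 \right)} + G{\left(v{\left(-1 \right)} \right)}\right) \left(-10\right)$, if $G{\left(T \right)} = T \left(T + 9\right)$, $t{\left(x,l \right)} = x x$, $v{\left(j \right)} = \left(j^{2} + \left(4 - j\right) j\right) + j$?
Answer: $-50$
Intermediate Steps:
$v{\left(j \right)} = j + j^{2} + j \left(4 - j\right)$ ($v{\left(j \right)} = \left(j^{2} + j \left(4 - j\right)\right) + j = j + j^{2} + j \left(4 - j\right)$)
$t{\left(x,l \right)} = x^{2}$
$G{\left(T \right)} = T \left(9 + T\right)$
$\left(t{\left(-5,-1 \right)} + G{\left(v{\left(-1 \right)} \right)}\right) \left(-10\right) = \left(\left(-5\right)^{2} + 5 \left(-1\right) \left(9 + 5 \left(-1\right)\right)\right) \left(-10\right) = \left(25 - 5 \left(9 - 5\right)\right) \left(-10\right) = \left(25 - 20\right) \left(-10\right) = 5 \left(-10\right) = -50$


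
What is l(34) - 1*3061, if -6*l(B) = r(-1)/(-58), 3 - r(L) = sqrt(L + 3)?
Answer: -355075/116 - sqrt(2)/348 ≈ -3061.0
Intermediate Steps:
r(L) = 3 - sqrt(3 + L) (r(L) = 3 - sqrt(L + 3) = 3 - sqrt(3 + L))
l(B) = 1/116 - sqrt(2)/348 (l(B) = -(3 - sqrt(3 - 1))/(6*(-58)) = -(3 - sqrt(2))*(-1)/(6*58) = -(-3/58 + sqrt(2)/58)/6 = 1/116 - sqrt(2)/348)
l(34) - 1*3061 = (1/116 - sqrt(2)/348) - 1*3061 = (1/116 - sqrt(2)/348) - 3061 = -355075/116 - sqrt(2)/348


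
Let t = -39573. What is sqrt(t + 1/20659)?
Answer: I*sqrt(16889530061354)/20659 ≈ 198.93*I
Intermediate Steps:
sqrt(t + 1/20659) = sqrt(-39573 + 1/20659) = sqrt(-817538606/20659) = I*sqrt(16889530061354)/20659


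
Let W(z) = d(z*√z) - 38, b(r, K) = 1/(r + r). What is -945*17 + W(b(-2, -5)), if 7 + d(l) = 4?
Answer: -16106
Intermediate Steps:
d(l) = -3 (d(l) = -7 + 4 = -3)
b(r, K) = 1/(2*r)
W(z) = -41 (W(z) = -3 - 38 = -41)
-945*17 + W(b(-2, -5)) = -945*17 - 41 = -16065 - 41 = -16106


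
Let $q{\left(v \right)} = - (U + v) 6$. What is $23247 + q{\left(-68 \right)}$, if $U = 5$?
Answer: $23625$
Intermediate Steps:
$q{\left(v \right)} = -30 - 6 v$ ($q{\left(v \right)} = - (5 + v) 6 = \left(-5 - v\right) 6 = -30 - 6 v$)
$23247 + q{\left(-68 \right)} = 23247 - -378 = 23247 + \left(-30 + 408\right) = 23247 + 378 = 23625$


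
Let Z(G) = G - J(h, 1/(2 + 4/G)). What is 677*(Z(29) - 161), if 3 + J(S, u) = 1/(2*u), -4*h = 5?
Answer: -2553644/29 ≈ -88057.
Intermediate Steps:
h = -5/4 (h = -¼*5 = -5/4 ≈ -1.2500)
J(S, u) = -3 + 1/(2*u)
Z(G) = 2 + G - 2/G (Z(G) = G - (-3 + 1/(2*(1/(2 + 4/G)))) = G - (-3 + (2 + 4/G)/2) = G - (-3 + (1 + 2/G)) = G - (-2 + 2/G) = G + (2 - 2/G) = 2 + G - 2/G)
677*(Z(29) - 161) = 677*((2 + 29 - 2/29) - 161) = 677*(897/29 - 161) = 677*(-3772/29) = -2553644/29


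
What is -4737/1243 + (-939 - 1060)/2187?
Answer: -12844576/2718441 ≈ -4.7250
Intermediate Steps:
-4737/1243 + (-939 - 1060)/2187 = -4737*1/1243 - 1999*1/2187 = -4737/1243 - 1999/2187 = -12844576/2718441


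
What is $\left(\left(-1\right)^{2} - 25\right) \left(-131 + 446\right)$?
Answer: $-7560$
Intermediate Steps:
$\left(\left(-1\right)^{2} - 25\right) \left(-131 + 446\right) = \left(1 - 25\right) 315 = \left(-24\right) 315 = -7560$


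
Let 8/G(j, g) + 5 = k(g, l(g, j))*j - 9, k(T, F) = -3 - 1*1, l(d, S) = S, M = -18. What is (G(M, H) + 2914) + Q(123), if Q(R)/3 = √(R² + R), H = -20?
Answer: 84510/29 + 6*√3813 ≈ 3284.6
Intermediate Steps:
k(T, F) = -4 (k(T, F) = -3 - 1 = -4)
Q(R) = 3*√(R + R²) (Q(R) = 3*√(R² + R) = 3*√(R + R²))
G(j, g) = 8/(-14 - 4*j) (G(j, g) = 8/(-5 + (-4*j - 9)) = 8/(-5 + (-9 - 4*j)) = 8/(-14 - 4*j))
(G(M, H) + 2914) + Q(123) = (4/(-7 - 2*(-18)) + 2914) + 3*√(123*(1 + 123)) = (4/(-7 + 36) + 2914) + 3*√(123*124) = (4/29 + 2914) + 3*√15252 = (4*(1/29) + 2914) + 3*(2*√3813) = (4/29 + 2914) + 6*√3813 = 84510/29 + 6*√3813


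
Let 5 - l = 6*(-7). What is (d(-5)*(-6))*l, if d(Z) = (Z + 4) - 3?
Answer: 1128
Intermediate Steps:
l = 47 (l = 5 - 6*(-7) = 5 - 1*(-42) = 5 + 42 = 47)
d(Z) = 1 + Z (d(Z) = (4 + Z) - 3 = 1 + Z)
(d(-5)*(-6))*l = ((1 - 5)*(-6))*47 = -4*(-6)*47 = 24*47 = 1128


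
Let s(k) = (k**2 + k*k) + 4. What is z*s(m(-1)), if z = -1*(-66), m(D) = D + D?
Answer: 792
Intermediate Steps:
m(D) = 2*D
s(k) = 4 + 2*k**2 (s(k) = (k**2 + k**2) + 4 = 2*k**2 + 4 = 4 + 2*k**2)
z = 66
z*s(m(-1)) = 66*(4 + 2*(2*(-1))**2) = 66*(4 + 2*(-2)**2) = 66*(4 + 2*4) = 66*(4 + 8) = 66*12 = 792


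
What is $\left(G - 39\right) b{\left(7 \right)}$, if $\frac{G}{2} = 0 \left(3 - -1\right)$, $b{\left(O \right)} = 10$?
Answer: $-390$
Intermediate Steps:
$G = 0$ ($G = 2 \cdot 0 \left(3 - -1\right) = 2 \cdot 0 \left(3 + 1\right) = 2 \cdot 0 \cdot 4 = 2 \cdot 0 = 0$)
$\left(G - 39\right) b{\left(7 \right)} = \left(0 - 39\right) 10 = \left(-39\right) 10 = -390$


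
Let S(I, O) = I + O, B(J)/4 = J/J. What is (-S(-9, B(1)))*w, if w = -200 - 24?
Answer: -1120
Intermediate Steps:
B(J) = 4 (B(J) = 4*(J/J) = 4*1 = 4)
w = -224
(-S(-9, B(1)))*w = -(-9 + 4)*(-224) = -1*(-5)*(-224) = 5*(-224) = -1120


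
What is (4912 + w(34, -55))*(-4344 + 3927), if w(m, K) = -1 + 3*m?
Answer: -2090421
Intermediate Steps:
(4912 + w(34, -55))*(-4344 + 3927) = (4912 + (-1 + 3*34))*(-4344 + 3927) = (4912 + (-1 + 102))*(-417) = (4912 + 101)*(-417) = 5013*(-417) = -2090421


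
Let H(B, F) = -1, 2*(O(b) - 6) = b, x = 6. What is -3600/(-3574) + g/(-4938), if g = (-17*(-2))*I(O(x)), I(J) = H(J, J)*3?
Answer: 1511779/1470701 ≈ 1.0279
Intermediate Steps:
O(b) = 6 + b/2
I(J) = -3 (I(J) = -1*3 = -3)
g = -102 (g = -17*(-2)*(-3) = 34*(-3) = -102)
-3600/(-3574) + g/(-4938) = -3600/(-3574) - 102/(-4938) = -3600*(-1/3574) - 102*(-1/4938) = 1800/1787 + 17/823 = 1511779/1470701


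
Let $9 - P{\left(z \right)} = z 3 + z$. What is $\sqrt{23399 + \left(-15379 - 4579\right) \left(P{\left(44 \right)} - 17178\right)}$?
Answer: $3 \sqrt{38466101} \approx 18606.0$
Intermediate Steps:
$P{\left(z \right)} = 9 - 4 z$ ($P{\left(z \right)} = 9 - \left(z 3 + z\right) = 9 - \left(3 z + z\right) = 9 - 4 z$)
$\sqrt{23399 + \left(-15379 - 4579\right) \left(P{\left(44 \right)} - 17178\right)} = \sqrt{23399 + \left(-15379 - 4579\right) \left(\left(9 - 176\right) - 17178\right)} = \sqrt{23399 - 19958 \left(\left(9 - 176\right) - 17178\right)} = \sqrt{23399 - 19958 \left(-167 - 17178\right)} = \sqrt{23399 - -346171510} = \sqrt{23399 + 346171510} = \sqrt{346194909} = 3 \sqrt{38466101}$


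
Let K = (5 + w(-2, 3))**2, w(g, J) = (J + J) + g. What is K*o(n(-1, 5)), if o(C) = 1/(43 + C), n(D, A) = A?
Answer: 27/16 ≈ 1.6875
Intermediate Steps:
w(g, J) = g + 2*J (w(g, J) = 2*J + g = g + 2*J)
K = 81 (K = (5 + (-2 + 2*3))**2 = (5 + (-2 + 6))**2 = (5 + 4)**2 = 9**2 = 81)
K*o(n(-1, 5)) = 81/(43 + 5) = 81/48 = 81*(1/48) = 27/16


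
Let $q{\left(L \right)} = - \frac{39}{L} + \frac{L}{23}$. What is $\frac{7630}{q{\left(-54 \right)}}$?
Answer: $- \frac{3158820}{673} \approx -4693.6$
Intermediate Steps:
$q{\left(L \right)} = - \frac{39}{L} + \frac{L}{23}$ ($q{\left(L \right)} = - \frac{39}{L} + L \frac{1}{23} = - \frac{39}{L} + \frac{L}{23}$)
$\frac{7630}{q{\left(-54 \right)}} = \frac{7630}{- \frac{39}{-54} + \frac{1}{23} \left(-54\right)} = \frac{7630}{\left(-39\right) \left(- \frac{1}{54}\right) - \frac{54}{23}} = \frac{7630}{\frac{13}{18} - \frac{54}{23}} = \frac{7630}{- \frac{673}{414}} = 7630 \left(- \frac{414}{673}\right) = - \frac{3158820}{673}$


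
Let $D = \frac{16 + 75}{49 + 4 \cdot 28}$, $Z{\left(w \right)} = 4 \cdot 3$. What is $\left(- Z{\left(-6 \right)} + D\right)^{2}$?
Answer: $\frac{69169}{529} \approx 130.75$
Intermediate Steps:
$Z{\left(w \right)} = 12$
$D = \frac{13}{23}$ ($D = \frac{91}{49 + 112} = \frac{91}{161} = 91 \cdot \frac{1}{161} = \frac{13}{23} \approx 0.56522$)
$\left(- Z{\left(-6 \right)} + D\right)^{2} = \left(\left(-1\right) 12 + \frac{13}{23}\right)^{2} = \left(-12 + \frac{13}{23}\right)^{2} = \left(- \frac{263}{23}\right)^{2} = \frac{69169}{529}$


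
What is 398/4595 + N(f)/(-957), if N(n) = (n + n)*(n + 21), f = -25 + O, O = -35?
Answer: -7041238/1465805 ≈ -4.8037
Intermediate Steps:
f = -60 (f = -25 - 35 = -60)
N(n) = 2*n*(21 + n) (N(n) = (2*n)*(21 + n) = 2*n*(21 + n))
398/4595 + N(f)/(-957) = 398/4595 + (2*(-60)*(21 - 60))/(-957) = 398*(1/4595) + (2*(-60)*(-39))*(-1/957) = 398/4595 + 4680*(-1/957) = 398/4595 - 1560/319 = -7041238/1465805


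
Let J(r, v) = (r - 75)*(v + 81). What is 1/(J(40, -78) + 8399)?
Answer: 1/8294 ≈ 0.00012057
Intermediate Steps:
J(r, v) = (-75 + r)*(81 + v)
1/(J(40, -78) + 8399) = 1/((-6075 - 75*(-78) + 81*40 + 40*(-78)) + 8399) = 1/((-6075 + 5850 + 3240 - 3120) + 8399) = 1/(-105 + 8399) = 1/8294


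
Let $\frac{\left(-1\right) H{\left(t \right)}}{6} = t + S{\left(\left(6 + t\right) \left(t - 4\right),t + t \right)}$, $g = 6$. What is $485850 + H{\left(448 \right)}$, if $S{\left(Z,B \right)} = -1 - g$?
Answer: $483204$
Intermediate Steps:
$S{\left(Z,B \right)} = -7$ ($S{\left(Z,B \right)} = -1 - 6 = -7$)
$H{\left(t \right)} = 42 - 6 t$ ($H{\left(t \right)} = - 6 \left(t - 7\right) = - 6 \left(-7 + t\right) = 42 - 6 t$)
$485850 + H{\left(448 \right)} = 485850 + \left(42 - 2688\right) = 485850 - 2646 = 483204$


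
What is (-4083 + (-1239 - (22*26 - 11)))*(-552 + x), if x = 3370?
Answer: -16578294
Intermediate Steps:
(-4083 + (-1239 - (22*26 - 11)))*(-552 + x) = (-4083 + (-1239 - (22*26 - 11)))*(-552 + 3370) = (-4083 + (-1239 - (572 - 11)))*2818 = (-4083 + (-1239 - 1*561))*2818 = (-4083 + (-1239 - 561))*2818 = (-4083 - 1800)*2818 = -5883*2818 = -16578294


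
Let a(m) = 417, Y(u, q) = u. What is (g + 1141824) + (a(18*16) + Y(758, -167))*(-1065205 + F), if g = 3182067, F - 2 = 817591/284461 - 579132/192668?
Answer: -17089906913505794308/13701632987 ≈ -1.2473e+9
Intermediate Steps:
F = 25599054708/13701632987 (F = 2 + (817591/284461 - 579132/192668) = 2 + (817591*(1/284461) - 579132*1/192668) = 2 + (817591/284461 - 144783/48167) = 2 - 1804211266/13701632987 = 25599054708/13701632987 ≈ 1.8683)
(g + 1141824) + (a(18*16) + Y(758, -167))*(-1065205 + F) = (3182067 + 1141824) + (417 + 758)*(-1065205 + 25599054708/13701632987) = 4323891 + 1175*(-14595022366862627/13701632987) = 4323891 - 17149151281063586725/13701632987 = -17089906913505794308/13701632987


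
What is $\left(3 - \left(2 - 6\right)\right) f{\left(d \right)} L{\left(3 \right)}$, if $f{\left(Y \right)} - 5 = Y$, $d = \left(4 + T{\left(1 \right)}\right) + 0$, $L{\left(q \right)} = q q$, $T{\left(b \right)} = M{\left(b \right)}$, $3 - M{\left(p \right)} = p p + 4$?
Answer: $441$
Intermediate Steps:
$M{\left(p \right)} = -1 - p^{2}$ ($M{\left(p \right)} = 3 - \left(p p + 4\right) = 3 - \left(p^{2} + 4\right) = 3 - \left(4 + p^{2}\right) = -1 - p^{2}$)
$T{\left(b \right)} = -1 - b^{2}$
$L{\left(q \right)} = q^{2}$
$d = 2$ ($d = \left(4 - 2\right) + 0 = 2 + 0 = 2$)
$f{\left(Y \right)} = 5 + Y$
$\left(3 - \left(2 - 6\right)\right) f{\left(d \right)} L{\left(3 \right)} = \left(3 - \left(2 - 6\right)\right) \left(5 + 2\right) 3^{2} = \left(3 - \left(2 - 6\right)\right) 7 \cdot 9 = \left(3 - -4\right) 7 \cdot 9 = \left(3 + 4\right) 7 \cdot 9 = 7 \cdot 7 \cdot 9 = 49 \cdot 9 = 441$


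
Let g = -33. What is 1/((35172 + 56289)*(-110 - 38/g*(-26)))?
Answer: -11/140788966 ≈ -7.8131e-8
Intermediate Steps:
1/((35172 + 56289)*(-110 - 38/g*(-26))) = 1/((35172 + 56289)*(-110 - 38/(-33)*(-26))) = 1/(91461*(-110 - 38*(-1/33)*(-26))) = 1/(91461*(-110 + (38/33)*(-26))) = 1/(91461*(-110 - 988/33)) = 1/(91461*(-4618/33)) = (1/91461)*(-33/4618) = -11/140788966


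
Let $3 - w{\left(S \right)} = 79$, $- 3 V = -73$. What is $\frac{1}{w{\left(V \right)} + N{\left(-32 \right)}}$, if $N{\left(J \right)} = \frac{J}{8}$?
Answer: $- \frac{1}{80} \approx -0.0125$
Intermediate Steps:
$N{\left(J \right)} = \frac{J}{8}$ ($N{\left(J \right)} = J \frac{1}{8} = \frac{J}{8}$)
$V = \frac{73}{3}$ ($V = \left(- \frac{1}{3}\right) \left(-73\right) = \frac{73}{3} \approx 24.333$)
$w{\left(S \right)} = -76$ ($w{\left(S \right)} = 3 - 79 = -76$)
$\frac{1}{w{\left(V \right)} + N{\left(-32 \right)}} = \frac{1}{-76 + \frac{1}{8} \left(-32\right)} = \frac{1}{-76 - 4} = \frac{1}{-80} = - \frac{1}{80}$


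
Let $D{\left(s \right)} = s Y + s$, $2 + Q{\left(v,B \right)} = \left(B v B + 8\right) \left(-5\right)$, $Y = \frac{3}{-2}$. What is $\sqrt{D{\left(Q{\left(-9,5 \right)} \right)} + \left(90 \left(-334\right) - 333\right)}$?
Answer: $\frac{i \sqrt{123738}}{2} \approx 175.88 i$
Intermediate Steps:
$Y = - \frac{3}{2}$ ($Y = 3 \left(- \frac{1}{2}\right) = - \frac{3}{2} \approx -1.5$)
$Q{\left(v,B \right)} = -42 - 5 v B^{2}$ ($Q{\left(v,B \right)} = -2 + \left(B v B + 8\right) \left(-5\right) = -2 + \left(v B^{2} + 8\right) \left(-5\right) = -2 + \left(8 + v B^{2}\right) \left(-5\right) = -2 - \left(40 + 5 v B^{2}\right) = -42 - 5 v B^{2}$)
$D{\left(s \right)} = - \frac{s}{2}$ ($D{\left(s \right)} = s \left(- \frac{3}{2}\right) + s = - \frac{3 s}{2} + s = - \frac{s}{2}$)
$\sqrt{D{\left(Q{\left(-9,5 \right)} \right)} + \left(90 \left(-334\right) - 333\right)} = \sqrt{- \frac{-42 - - 45 \cdot 5^{2}}{2} + \left(90 \left(-334\right) - 333\right)} = \sqrt{- \frac{-42 - \left(-45\right) 25}{2} - 30393} = \sqrt{- \frac{-42 + 1125}{2} - 30393} = \sqrt{\left(- \frac{1}{2}\right) 1083 - 30393} = \sqrt{- \frac{1083}{2} - 30393} = \sqrt{- \frac{61869}{2}} = \frac{i \sqrt{123738}}{2}$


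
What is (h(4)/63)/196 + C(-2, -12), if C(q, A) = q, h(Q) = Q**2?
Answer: -6170/3087 ≈ -1.9987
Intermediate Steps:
(h(4)/63)/196 + C(-2, -12) = (4**2/63)/196 - 2 = (16*(1/63))/196 - 2 = (1/196)*(16/63) - 2 = 4/3087 - 2 = -6170/3087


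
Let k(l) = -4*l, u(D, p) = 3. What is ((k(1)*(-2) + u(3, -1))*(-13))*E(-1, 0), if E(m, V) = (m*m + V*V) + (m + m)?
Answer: 143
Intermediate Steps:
E(m, V) = V² + m² + 2*m (E(m, V) = (m² + V²) + 2*m = (V² + m²) + 2*m = V² + m² + 2*m)
((k(1)*(-2) + u(3, -1))*(-13))*E(-1, 0) = ((-4*1*(-2) + 3)*(-13))*(0² + (-1)² + 2*(-1)) = ((-4*(-2) + 3)*(-13))*(0 + 1 - 2) = ((8 + 3)*(-13))*(-1) = (11*(-13))*(-1) = -143*(-1) = 143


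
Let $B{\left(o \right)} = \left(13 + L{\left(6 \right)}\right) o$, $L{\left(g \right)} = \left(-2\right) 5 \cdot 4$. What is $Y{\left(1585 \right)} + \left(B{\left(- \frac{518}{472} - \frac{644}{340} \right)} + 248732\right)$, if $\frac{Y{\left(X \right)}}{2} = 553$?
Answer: $\frac{5013370577}{20060} \approx 2.4992 \cdot 10^{5}$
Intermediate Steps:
$L{\left(g \right)} = -40$ ($L{\left(g \right)} = \left(-10\right) 4 = -40$)
$B{\left(o \right)} = - 27 o$ ($B{\left(o \right)} = \left(13 - 40\right) o = - 27 o$)
$Y{\left(X \right)} = 1106$ ($Y{\left(X \right)} = 2 \cdot 553 = 1106$)
$Y{\left(1585 \right)} + \left(B{\left(- \frac{518}{472} - \frac{644}{340} \right)} + 248732\right) = 1106 + \left(- 27 \left(- \frac{518}{472} - \frac{644}{340}\right) + 248732\right) = 1106 + \left(- 27 \left(\left(-518\right) \frac{1}{472} - \frac{161}{85}\right) + 248732\right) = 1106 + \left(- 27 \left(- \frac{259}{236} - \frac{161}{85}\right) + 248732\right) = 1106 + \left(\left(-27\right) \left(- \frac{60011}{20060}\right) + 248732\right) = 1106 + \left(\frac{1620297}{20060} + 248732\right) = 1106 + \frac{4991184217}{20060} = \frac{5013370577}{20060}$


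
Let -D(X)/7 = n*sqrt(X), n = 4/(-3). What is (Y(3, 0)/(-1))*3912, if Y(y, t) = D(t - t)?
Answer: 0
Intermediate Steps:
n = -4/3 (n = 4*(-1/3) = -4/3 ≈ -1.3333)
D(X) = 28*sqrt(X)/3 (D(X) = -(-28)*sqrt(X)/3 = 28*sqrt(X)/3)
Y(y, t) = 0 (Y(y, t) = 28*sqrt(t - t)/3 = 28*sqrt(0)/3 = (28/3)*0 = 0)
(Y(3, 0)/(-1))*3912 = (0/(-1))*3912 = (0*(-1))*3912 = 0*3912 = 0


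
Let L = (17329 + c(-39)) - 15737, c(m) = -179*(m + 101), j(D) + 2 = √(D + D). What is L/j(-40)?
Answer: 679/3 + 1358*I*√5/3 ≈ 226.33 + 1012.2*I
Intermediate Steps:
j(D) = -2 + √2*√D (j(D) = -2 + √(D + D) = -2 + √(2*D) = -2 + √2*√D)
c(m) = -18079 - 179*m (c(m) = -179*(101 + m) = -18079 - 179*m)
L = -9506 (L = (17329 + (-18079 - 179*(-39))) - 15737 = (17329 + (-18079 + 6981)) - 15737 = (17329 - 11098) - 15737 = 6231 - 15737 = -9506)
L/j(-40) = -9506/(-2 + √2*√(-40)) = -9506/(-2 + √2*(2*I*√10)) = -9506/(-2 + 4*I*√5)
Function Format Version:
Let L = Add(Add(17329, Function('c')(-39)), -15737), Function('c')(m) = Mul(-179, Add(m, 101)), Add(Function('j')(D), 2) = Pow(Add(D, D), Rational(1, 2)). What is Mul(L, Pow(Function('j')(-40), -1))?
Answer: Add(Rational(679, 3), Mul(Rational(1358, 3), I, Pow(5, Rational(1, 2)))) ≈ Add(226.33, Mul(1012.2, I))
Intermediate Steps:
Function('j')(D) = Add(-2, Mul(Pow(2, Rational(1, 2)), Pow(D, Rational(1, 2)))) (Function('j')(D) = Add(-2, Pow(Add(D, D), Rational(1, 2))) = Add(-2, Pow(Mul(2, D), Rational(1, 2))) = Add(-2, Mul(Pow(2, Rational(1, 2)), Pow(D, Rational(1, 2)))))
Function('c')(m) = Add(-18079, Mul(-179, m)) (Function('c')(m) = Mul(-179, Add(101, m)) = Add(-18079, Mul(-179, m)))
L = -9506 (L = Add(Add(17329, Add(-18079, Mul(-179, -39))), -15737) = Add(Add(17329, Add(-18079, 6981)), -15737) = Add(Add(17329, -11098), -15737) = Add(6231, -15737) = -9506)
Mul(L, Pow(Function('j')(-40), -1)) = Mul(-9506, Pow(Add(-2, Mul(Pow(2, Rational(1, 2)), Pow(-40, Rational(1, 2)))), -1)) = Mul(-9506, Pow(Add(-2, Mul(Pow(2, Rational(1, 2)), Mul(2, I, Pow(10, Rational(1, 2))))), -1)) = Mul(-9506, Pow(Add(-2, Mul(4, I, Pow(5, Rational(1, 2)))), -1))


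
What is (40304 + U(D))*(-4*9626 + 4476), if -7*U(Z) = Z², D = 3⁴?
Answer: -9376993876/7 ≈ -1.3396e+9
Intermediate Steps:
D = 81
U(Z) = -Z²/7
(40304 + U(D))*(-4*9626 + 4476) = (40304 - ⅐*81²)*(-4*9626 + 4476) = (40304 - ⅐*6561)*(-38504 + 4476) = (40304 - 6561/7)*(-34028) = (275567/7)*(-34028) = -9376993876/7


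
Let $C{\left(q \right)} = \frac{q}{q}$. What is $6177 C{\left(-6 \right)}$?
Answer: $6177$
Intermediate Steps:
$C{\left(q \right)} = 1$
$6177 C{\left(-6 \right)} = 6177 \cdot 1 = 6177$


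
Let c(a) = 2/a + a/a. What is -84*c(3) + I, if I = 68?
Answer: -72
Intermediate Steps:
c(a) = 1 + 2/a (c(a) = 2/a + 1 = 1 + 2/a)
-84*c(3) + I = -84*(2 + 3)/3 + 68 = -28*5 + 68 = -84*5/3 + 68 = -140 + 68 = -72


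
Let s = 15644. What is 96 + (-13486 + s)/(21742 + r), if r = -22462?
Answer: 33481/360 ≈ 93.003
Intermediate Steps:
96 + (-13486 + s)/(21742 + r) = 96 + (-13486 + 15644)/(21742 - 22462) = 96 + 2158/(-720) = 96 + 2158*(-1/720) = 96 - 1079/360 = 33481/360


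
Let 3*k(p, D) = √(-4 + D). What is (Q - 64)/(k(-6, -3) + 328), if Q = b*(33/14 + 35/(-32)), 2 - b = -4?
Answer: -2331711/13555682 + 18957*I*√7/108445456 ≈ -0.17201 + 0.0004625*I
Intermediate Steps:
k(p, D) = √(-4 + D)/3
b = 6 (b = 2 - 1*(-4) = 2 + 4 = 6)
Q = 849/112 (Q = 6*(33/14 + 35/(-32)) = 6*(33*(1/14) + 35*(-1/32)) = 6*(33/14 - 35/32) = 6*(283/224) = 849/112 ≈ 7.5804)
(Q - 64)/(k(-6, -3) + 328) = (849/112 - 64)/(√(-4 - 3)/3 + 328) = -6319/(112*(√(-7)/3 + 328)) = -6319/(112*((I*√7)/3 + 328)) = -6319/(112*(I*√7/3 + 328)) = -6319/(112*(328 + I*√7/3))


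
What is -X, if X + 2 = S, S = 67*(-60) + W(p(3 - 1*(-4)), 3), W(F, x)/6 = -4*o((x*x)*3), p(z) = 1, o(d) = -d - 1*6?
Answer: 3230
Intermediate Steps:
o(d) = -6 - d (o(d) = -d - 6 = -6 - d)
W(F, x) = 144 + 72*x**2 (W(F, x) = 6*(-4*(-6 - x*x*3)) = 6*(-4*(-6 - x**2*3)) = 6*(-4*(-6 - 3*x**2)) = 6*(24 + 12*x**2) = 144 + 72*x**2)
S = -3228 (S = 67*(-60) + (144 + 72*3**2) = -4020 + (144 + 72*9) = -4020 + (144 + 648) = -4020 + 792 = -3228)
X = -3230 (X = -2 - 3228 = -3230)
-X = -1*(-3230) = 3230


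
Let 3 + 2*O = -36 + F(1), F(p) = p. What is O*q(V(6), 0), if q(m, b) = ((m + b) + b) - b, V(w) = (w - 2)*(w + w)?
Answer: -912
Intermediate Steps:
V(w) = 2*w*(-2 + w) (V(w) = (-2 + w)*(2*w) = 2*w*(-2 + w))
O = -19 (O = -3/2 + (-36 + 1)/2 = -3/2 + (½)*(-35) = -3/2 - 35/2 = -19)
q(m, b) = b + m (q(m, b) = ((b + m) + b) - b = (m + 2*b) - b = b + m)
O*q(V(6), 0) = -19*(0 + 2*6*(-2 + 6)) = -19*(0 + 2*6*4) = -19*(0 + 48) = -19*48 = -912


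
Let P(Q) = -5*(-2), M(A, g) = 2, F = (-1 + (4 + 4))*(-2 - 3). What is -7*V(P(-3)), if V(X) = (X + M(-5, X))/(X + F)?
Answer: 84/25 ≈ 3.3600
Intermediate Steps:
F = -35 (F = (-1 + 8)*(-5) = 7*(-5) = -35)
P(Q) = 10
V(X) = (2 + X)/(-35 + X) (V(X) = (X + 2)/(X - 35) = (2 + X)/(-35 + X))
-7*V(P(-3)) = -7*(2 + 10)/(-35 + 10) = -7*12/(-25) = -(-7)*12/25 = -7*(-12/25) = 84/25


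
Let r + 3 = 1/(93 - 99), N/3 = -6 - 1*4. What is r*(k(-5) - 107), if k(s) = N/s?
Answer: 1919/6 ≈ 319.83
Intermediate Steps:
N = -30 (N = 3*(-6 - 1*4) = 3*(-6 - 4) = 3*(-10) = -30)
r = -19/6 (r = -3 + 1/(93 - 99) = -3 + 1/(-6) = -3 - 1/6 = -19/6 ≈ -3.1667)
k(s) = -30/s
r*(k(-5) - 107) = -19*(-30/(-5) - 107)/6 = -19*(-30*(-1/5) - 107)/6 = -19*(6 - 107)/6 = -19/6*(-101) = 1919/6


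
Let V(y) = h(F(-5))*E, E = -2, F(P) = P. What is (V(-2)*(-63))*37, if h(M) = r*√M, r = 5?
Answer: 23310*I*√5 ≈ 52123.0*I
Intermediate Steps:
h(M) = 5*√M
V(y) = -10*I*√5 (V(y) = (5*√(-5))*(-2) = (5*(I*√5))*(-2) = (5*I*√5)*(-2) = -10*I*√5)
(V(-2)*(-63))*37 = (-10*I*√5*(-63))*37 = (630*I*√5)*37 = 23310*I*√5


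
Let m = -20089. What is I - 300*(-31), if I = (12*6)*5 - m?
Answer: 29749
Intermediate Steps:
I = 20449 (I = (12*6)*5 - 1*(-20089) = 72*5 + 20089 = 360 + 20089 = 20449)
I - 300*(-31) = 20449 - 300*(-31) = 20449 - 1*(-9300) = 20449 + 9300 = 29749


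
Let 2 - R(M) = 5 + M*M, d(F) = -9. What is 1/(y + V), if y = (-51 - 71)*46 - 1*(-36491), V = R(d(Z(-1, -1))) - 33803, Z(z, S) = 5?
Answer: -1/3008 ≈ -0.00033245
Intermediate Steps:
R(M) = -3 - M² (R(M) = 2 - (5 + M*M) = 2 - (5 + M²) = 2 + (-5 - M²) = -3 - M²)
V = -33887 (V = (-3 - 1*(-9)²) - 33803 = (-3 - 1*81) - 33803 = (-3 - 81) - 33803 = -84 - 33803 = -33887)
y = 30879 (y = -122*46 + 36491 = -5612 + 36491 = 30879)
1/(y + V) = 1/(30879 - 33887) = 1/(-3008) = -1/3008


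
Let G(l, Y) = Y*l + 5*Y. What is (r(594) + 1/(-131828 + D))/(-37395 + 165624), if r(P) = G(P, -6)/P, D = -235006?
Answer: -73244555/1552278980538 ≈ -4.7185e-5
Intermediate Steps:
G(l, Y) = 5*Y + Y*l
r(P) = (-30 - 6*P)/P (r(P) = (-6*(5 + P))/P = (-30 - 6*P)/P)
(r(594) + 1/(-131828 + D))/(-37395 + 165624) = ((-6 - 30/594) + 1/(-131828 - 235006))/(-37395 + 165624) = ((-6 - 30*1/594) + 1/(-366834))/128229 = ((-6 - 5/99) - 1/366834)*(1/128229) = (-599/99 - 1/366834)*(1/128229) = -73244555/12105522*1/128229 = -73244555/1552278980538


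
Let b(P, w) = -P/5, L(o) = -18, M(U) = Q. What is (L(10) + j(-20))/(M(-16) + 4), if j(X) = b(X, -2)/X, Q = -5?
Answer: 91/5 ≈ 18.200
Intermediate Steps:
M(U) = -5
b(P, w) = -P/5
j(X) = -⅕ (j(X) = (-X/5)/X = -⅕)
(L(10) + j(-20))/(M(-16) + 4) = (-18 - ⅕)/(-5 + 4) = -91/5/(-1) = -91/5*(-1) = 91/5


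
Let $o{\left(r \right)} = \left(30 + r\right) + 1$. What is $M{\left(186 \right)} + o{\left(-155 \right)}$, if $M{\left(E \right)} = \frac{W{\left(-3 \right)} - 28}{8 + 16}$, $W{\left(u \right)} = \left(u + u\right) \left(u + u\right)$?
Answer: $- \frac{371}{3} \approx -123.67$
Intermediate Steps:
$W{\left(u \right)} = 4 u^{2}$ ($W{\left(u \right)} = 2 u 2 u = 4 u^{2}$)
$o{\left(r \right)} = 31 + r$
$M{\left(E \right)} = \frac{1}{3}$ ($M{\left(E \right)} = \frac{4 \left(-3\right)^{2} - 28}{8 + 16} = \frac{4 \cdot 9 - 28}{24} = \left(36 - 28\right) \frac{1}{24} = 8 \cdot \frac{1}{24} = \frac{1}{3}$)
$M{\left(186 \right)} + o{\left(-155 \right)} = \frac{1}{3} + \left(31 - 155\right) = \frac{1}{3} - 124 = - \frac{371}{3}$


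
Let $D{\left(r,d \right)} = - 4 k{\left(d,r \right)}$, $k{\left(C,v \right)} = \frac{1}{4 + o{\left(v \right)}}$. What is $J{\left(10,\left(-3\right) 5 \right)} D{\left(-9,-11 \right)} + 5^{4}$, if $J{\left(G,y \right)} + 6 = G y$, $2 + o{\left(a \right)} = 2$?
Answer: $781$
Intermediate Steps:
$o{\left(a \right)} = 0$ ($o{\left(a \right)} = -2 + 2 = 0$)
$k{\left(C,v \right)} = \frac{1}{4}$ ($k{\left(C,v \right)} = \frac{1}{4 + 0} = \frac{1}{4}$)
$D{\left(r,d \right)} = -1$ ($D{\left(r,d \right)} = \left(-4\right) \frac{1}{4} = -1$)
$J{\left(G,y \right)} = -6 + G y$
$J{\left(10,\left(-3\right) 5 \right)} D{\left(-9,-11 \right)} + 5^{4} = \left(-6 + 10 \left(\left(-3\right) 5\right)\right) \left(-1\right) + 5^{4} = \left(-6 + 10 \left(-15\right)\right) \left(-1\right) + 625 = \left(-6 - 150\right) \left(-1\right) + 625 = \left(-156\right) \left(-1\right) + 625 = 156 + 625 = 781$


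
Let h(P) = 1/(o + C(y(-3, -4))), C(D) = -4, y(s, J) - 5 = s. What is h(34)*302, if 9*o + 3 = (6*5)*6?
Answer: 906/47 ≈ 19.277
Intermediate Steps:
y(s, J) = 5 + s
o = 59/3 (o = -⅓ + ((6*5)*6)/9 = -⅓ + (30*6)/9 = -⅓ + (⅑)*180 = -⅓ + 20 = 59/3 ≈ 19.667)
h(P) = 3/47 (h(P) = 1/(59/3 - 4) = 1/(47/3) = 3/47)
h(34)*302 = (3/47)*302 = 906/47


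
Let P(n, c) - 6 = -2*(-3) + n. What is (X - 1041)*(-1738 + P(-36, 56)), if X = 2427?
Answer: -2442132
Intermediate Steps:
P(n, c) = 12 + n (P(n, c) = 6 + (-2*(-3) + n) = 6 + (6 + n) = 12 + n)
(X - 1041)*(-1738 + P(-36, 56)) = (2427 - 1041)*(-1738 + (12 - 36)) = 1386*(-1738 - 24) = 1386*(-1762) = -2442132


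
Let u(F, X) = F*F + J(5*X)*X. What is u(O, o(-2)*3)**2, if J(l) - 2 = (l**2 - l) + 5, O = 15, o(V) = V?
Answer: 29127609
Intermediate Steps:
J(l) = 7 + l**2 - l (J(l) = 2 + ((l**2 - l) + 5) = 2 + (5 + l**2 - l) = 7 + l**2 - l)
u(F, X) = F**2 + X*(7 - 5*X + 25*X**2) (u(F, X) = F*F + (7 + (5*X)**2 - 5*X)*X = F**2 + (7 + 25*X**2 - 5*X)*X = F**2 + (7 - 5*X + 25*X**2)*X = F**2 + X*(7 - 5*X + 25*X**2))
u(O, o(-2)*3)**2 = (15**2 + (-2*3)*(7 - (-10)*3 + 25*(-2*3)**2))**2 = (225 - 6*(7 - 5*(-6) + 25*(-6)**2))**2 = (225 - 6*(7 + 30 + 25*36))**2 = (225 - 6*(7 + 30 + 900))**2 = (225 - 6*937)**2 = (225 - 5622)**2 = (-5397)**2 = 29127609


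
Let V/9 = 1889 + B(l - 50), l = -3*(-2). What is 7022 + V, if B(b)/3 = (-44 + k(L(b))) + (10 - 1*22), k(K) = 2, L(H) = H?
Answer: 22565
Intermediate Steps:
l = 6
B(b) = -162 (B(b) = 3*((-44 + 2) + (10 - 1*22)) = 3*(-42 + (10 - 22)) = 3*(-42 - 12) = 3*(-54) = -162)
V = 15543 (V = 9*(1889 - 162) = 9*1727 = 15543)
7022 + V = 7022 + 15543 = 22565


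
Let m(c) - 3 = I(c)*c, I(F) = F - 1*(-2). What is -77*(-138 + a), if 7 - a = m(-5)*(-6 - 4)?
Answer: -3773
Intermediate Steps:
I(F) = 2 + F (I(F) = F + 2 = 2 + F)
m(c) = 3 + c*(2 + c) (m(c) = 3 + (2 + c)*c = 3 + c*(2 + c))
a = 187 (a = 7 - (3 - 5*(2 - 5))*(-6 - 4) = 7 - (3 - 5*(-3))*(-10) = 7 - (3 + 15)*(-10) = 7 - 18*(-10) = 7 - 1*(-180) = 7 + 180 = 187)
-77*(-138 + a) = -77*(-138 + 187) = -77*49 = -3773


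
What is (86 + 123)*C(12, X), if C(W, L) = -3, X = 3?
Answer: -627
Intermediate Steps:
(86 + 123)*C(12, X) = (86 + 123)*(-3) = 209*(-3) = -627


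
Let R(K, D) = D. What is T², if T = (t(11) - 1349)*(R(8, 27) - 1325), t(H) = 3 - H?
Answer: 3102480640996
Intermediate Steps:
T = 1761386 (T = ((3 - 1*11) - 1349)*(27 - 1325) = ((3 - 11) - 1349)*(-1298) = (-8 - 1349)*(-1298) = -1357*(-1298) = 1761386)
T² = 1761386² = 3102480640996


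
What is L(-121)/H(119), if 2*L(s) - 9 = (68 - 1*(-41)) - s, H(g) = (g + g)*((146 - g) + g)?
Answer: 239/69496 ≈ 0.0034390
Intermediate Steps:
H(g) = 292*g (H(g) = (2*g)*146 = 292*g)
L(s) = 59 - s/2 (L(s) = 9/2 + ((68 - 1*(-41)) - s)/2 = 9/2 + ((68 + 41) - s)/2 = 9/2 + (109 - s)/2 = 9/2 + (109/2 - s/2) = 59 - s/2)
L(-121)/H(119) = (59 - ½*(-121))/((292*119)) = (59 + 121/2)/34748 = (239/2)*(1/34748) = 239/69496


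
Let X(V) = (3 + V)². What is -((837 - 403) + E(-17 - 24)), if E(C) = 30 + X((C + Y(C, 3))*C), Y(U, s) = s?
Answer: -2437185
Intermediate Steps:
E(C) = 30 + (3 + C*(3 + C))² (E(C) = 30 + (3 + (C + 3)*C)² = 30 + (3 + (3 + C)*C)² = 30 + (3 + C*(3 + C))²)
-((837 - 403) + E(-17 - 24)) = -((837 - 403) + (30 + (3 + (-17 - 24)*(3 + (-17 - 24)))²)) = -(434 + (30 + (3 - 41*(3 - 41))²)) = -(434 + (30 + (3 - 41*(-38))²)) = -(434 + (30 + (3 + 1558)²)) = -(434 + (30 + 1561²)) = -(434 + (30 + 2436721)) = -(434 + 2436751) = -1*2437185 = -2437185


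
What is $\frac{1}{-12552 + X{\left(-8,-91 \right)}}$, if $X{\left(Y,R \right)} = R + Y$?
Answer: $- \frac{1}{12651} \approx -7.9045 \cdot 10^{-5}$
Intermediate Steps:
$\frac{1}{-12552 + X{\left(-8,-91 \right)}} = \frac{1}{-12552 - 99} = \frac{1}{-12651} = - \frac{1}{12651}$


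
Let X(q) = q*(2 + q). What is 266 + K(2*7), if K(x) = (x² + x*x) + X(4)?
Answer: 682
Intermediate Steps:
K(x) = 24 + 2*x² (K(x) = (x² + x*x) + 4*(2 + 4) = (x² + x²) + 4*6 = 2*x² + 24 = 24 + 2*x²)
266 + K(2*7) = 266 + (24 + 2*(2*7)²) = 266 + (24 + 2*14²) = 266 + (24 + 2*196) = 266 + (24 + 392) = 266 + 416 = 682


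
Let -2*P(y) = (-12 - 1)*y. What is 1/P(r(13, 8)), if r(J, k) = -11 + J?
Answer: 1/13 ≈ 0.076923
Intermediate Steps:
P(y) = 13*y/2 (P(y) = -(-12 - 1)*y/2 = -(-13)*y/2 = 13*y/2)
1/P(r(13, 8)) = 1/(13*(-11 + 13)/2) = 1/((13/2)*2) = 1/13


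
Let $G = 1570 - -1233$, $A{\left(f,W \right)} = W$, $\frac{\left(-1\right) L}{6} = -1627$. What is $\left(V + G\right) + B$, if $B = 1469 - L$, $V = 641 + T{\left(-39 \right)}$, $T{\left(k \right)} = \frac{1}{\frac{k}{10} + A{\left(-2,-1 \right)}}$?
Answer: $- \frac{237611}{49} \approx -4849.2$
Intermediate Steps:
$L = 9762$ ($L = \left(-6\right) \left(-1627\right) = 9762$)
$T{\left(k \right)} = \frac{1}{-1 + \frac{k}{10}}$ ($T{\left(k \right)} = \frac{1}{\frac{k}{10} - 1} = \frac{1}{-1 + \frac{k}{10}}$)
$V = \frac{31399}{49}$ ($V = 641 + \frac{10}{-10 - 39} = 641 + \frac{10}{-49} = 641 + 10 \left(- \frac{1}{49}\right) = 641 - \frac{10}{49} = \frac{31399}{49} \approx 640.8$)
$G = 2803$ ($G = 1570 + 1233 = 2803$)
$B = -8293$ ($B = 1469 - 9762 = -8293$)
$\left(V + G\right) + B = \left(\frac{31399}{49} + 2803\right) - 8293 = \frac{168746}{49} - 8293 = - \frac{237611}{49}$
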